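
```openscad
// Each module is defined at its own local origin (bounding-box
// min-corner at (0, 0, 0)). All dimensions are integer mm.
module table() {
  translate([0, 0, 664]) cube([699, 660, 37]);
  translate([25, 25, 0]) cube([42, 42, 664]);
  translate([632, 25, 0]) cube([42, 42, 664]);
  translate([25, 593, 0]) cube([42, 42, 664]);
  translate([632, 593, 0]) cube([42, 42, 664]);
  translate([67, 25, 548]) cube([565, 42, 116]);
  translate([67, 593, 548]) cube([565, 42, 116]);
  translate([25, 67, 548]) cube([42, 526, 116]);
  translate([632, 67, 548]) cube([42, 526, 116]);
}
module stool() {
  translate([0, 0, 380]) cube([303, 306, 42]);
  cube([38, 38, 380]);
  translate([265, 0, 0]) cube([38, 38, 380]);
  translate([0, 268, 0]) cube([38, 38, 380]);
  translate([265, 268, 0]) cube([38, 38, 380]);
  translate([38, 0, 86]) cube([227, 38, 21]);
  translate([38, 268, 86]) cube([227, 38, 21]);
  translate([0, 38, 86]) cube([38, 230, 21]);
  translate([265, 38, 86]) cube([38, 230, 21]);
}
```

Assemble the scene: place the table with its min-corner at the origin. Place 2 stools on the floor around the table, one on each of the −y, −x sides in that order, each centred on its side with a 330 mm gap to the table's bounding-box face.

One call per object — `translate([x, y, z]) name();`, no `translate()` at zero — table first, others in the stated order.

table();
translate([198, -636, 0]) stool();
translate([-633, 177, 0]) stool();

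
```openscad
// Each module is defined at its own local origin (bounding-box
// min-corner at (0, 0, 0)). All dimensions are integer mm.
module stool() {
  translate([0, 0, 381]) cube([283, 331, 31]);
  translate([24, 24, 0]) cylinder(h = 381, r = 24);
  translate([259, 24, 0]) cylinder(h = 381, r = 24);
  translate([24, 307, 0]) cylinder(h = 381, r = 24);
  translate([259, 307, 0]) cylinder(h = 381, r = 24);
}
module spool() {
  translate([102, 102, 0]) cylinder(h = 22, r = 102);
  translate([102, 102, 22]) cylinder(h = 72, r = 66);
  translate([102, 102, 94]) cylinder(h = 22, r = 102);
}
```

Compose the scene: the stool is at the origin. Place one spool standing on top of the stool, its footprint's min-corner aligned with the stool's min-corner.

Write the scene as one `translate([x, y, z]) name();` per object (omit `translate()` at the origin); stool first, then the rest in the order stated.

stool();
translate([0, 0, 412]) spool();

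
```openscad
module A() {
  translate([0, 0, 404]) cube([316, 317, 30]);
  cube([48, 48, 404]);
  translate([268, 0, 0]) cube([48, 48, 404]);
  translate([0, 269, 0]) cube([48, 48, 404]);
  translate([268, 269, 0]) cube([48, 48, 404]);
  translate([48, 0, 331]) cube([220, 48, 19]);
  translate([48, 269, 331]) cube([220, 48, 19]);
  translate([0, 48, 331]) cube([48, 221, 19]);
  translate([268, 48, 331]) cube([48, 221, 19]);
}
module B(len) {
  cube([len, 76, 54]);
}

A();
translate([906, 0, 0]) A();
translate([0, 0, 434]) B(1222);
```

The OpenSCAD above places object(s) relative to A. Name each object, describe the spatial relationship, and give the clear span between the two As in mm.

A is a stool. B is a beam. A beam spans the tops of two stools. The clear span between the two stools is 590 mm.

Second stool starts at x = 906; first ends at x = 316; clear span = 906 − 316 = 590 mm.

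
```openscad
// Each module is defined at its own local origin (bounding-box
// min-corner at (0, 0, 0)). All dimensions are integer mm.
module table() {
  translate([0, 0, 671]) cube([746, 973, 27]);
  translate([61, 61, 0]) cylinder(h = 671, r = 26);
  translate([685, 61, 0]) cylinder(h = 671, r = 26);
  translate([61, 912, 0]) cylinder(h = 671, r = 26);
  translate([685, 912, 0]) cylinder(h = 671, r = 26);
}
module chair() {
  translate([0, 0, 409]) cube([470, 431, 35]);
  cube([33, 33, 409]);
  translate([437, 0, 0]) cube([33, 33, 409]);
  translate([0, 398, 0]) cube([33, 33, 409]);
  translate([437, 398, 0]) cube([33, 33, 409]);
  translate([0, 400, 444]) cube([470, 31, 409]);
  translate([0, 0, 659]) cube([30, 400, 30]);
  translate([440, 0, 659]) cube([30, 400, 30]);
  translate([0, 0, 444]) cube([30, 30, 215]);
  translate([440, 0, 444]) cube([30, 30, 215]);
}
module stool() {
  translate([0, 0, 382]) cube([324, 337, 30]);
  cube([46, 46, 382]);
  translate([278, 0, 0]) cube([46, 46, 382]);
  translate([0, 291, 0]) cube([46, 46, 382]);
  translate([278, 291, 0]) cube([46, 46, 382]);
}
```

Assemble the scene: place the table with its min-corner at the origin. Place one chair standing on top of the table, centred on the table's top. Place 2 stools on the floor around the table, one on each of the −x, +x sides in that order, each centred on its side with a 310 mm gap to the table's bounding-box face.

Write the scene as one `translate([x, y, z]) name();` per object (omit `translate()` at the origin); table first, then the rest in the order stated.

table();
translate([138, 271, 698]) chair();
translate([-634, 318, 0]) stool();
translate([1056, 318, 0]) stool();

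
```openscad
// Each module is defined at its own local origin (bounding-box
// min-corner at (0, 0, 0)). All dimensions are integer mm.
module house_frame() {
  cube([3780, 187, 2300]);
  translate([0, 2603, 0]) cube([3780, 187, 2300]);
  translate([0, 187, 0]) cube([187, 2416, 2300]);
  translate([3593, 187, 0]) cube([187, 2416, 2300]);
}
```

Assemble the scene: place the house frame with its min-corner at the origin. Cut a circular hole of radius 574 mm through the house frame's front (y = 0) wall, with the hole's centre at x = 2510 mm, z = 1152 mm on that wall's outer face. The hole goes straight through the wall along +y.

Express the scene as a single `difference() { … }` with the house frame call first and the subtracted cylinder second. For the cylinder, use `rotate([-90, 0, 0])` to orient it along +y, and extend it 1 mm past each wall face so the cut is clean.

difference() {
  house_frame();
  translate([2510, -1, 1152]) rotate([-90, 0, 0]) cylinder(h = 189, r = 574);
}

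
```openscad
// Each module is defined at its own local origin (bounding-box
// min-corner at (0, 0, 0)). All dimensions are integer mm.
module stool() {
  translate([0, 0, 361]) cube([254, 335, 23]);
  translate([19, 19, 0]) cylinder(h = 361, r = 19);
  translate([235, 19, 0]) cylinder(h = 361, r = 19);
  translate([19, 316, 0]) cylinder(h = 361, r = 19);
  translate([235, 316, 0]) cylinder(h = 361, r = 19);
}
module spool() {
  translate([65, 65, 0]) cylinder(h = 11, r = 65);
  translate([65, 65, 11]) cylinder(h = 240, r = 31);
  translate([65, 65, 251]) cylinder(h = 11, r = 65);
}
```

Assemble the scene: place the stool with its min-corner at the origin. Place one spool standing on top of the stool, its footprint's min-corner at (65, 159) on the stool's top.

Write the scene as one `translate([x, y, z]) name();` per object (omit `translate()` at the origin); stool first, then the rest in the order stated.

stool();
translate([65, 159, 384]) spool();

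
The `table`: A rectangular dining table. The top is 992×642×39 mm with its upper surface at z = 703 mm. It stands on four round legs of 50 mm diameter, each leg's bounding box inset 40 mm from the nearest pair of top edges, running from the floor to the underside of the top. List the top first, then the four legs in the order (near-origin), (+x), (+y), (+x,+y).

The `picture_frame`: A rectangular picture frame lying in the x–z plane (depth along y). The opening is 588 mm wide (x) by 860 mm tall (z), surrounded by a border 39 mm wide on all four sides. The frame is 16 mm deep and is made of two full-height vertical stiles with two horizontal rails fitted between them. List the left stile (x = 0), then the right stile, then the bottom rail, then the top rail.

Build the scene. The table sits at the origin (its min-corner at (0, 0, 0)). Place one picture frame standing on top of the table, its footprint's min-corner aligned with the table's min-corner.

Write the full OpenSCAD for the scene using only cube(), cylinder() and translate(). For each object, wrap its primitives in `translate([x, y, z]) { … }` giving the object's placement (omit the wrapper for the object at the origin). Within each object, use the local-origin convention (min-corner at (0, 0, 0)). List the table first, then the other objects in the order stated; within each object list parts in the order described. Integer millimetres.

translate([0, 0, 664]) cube([992, 642, 39]);
translate([65, 65, 0]) cylinder(h = 664, r = 25);
translate([927, 65, 0]) cylinder(h = 664, r = 25);
translate([65, 577, 0]) cylinder(h = 664, r = 25);
translate([927, 577, 0]) cylinder(h = 664, r = 25);
translate([0, 0, 703]) {
  cube([39, 16, 938]);
  translate([627, 0, 0]) cube([39, 16, 938]);
  translate([39, 0, 0]) cube([588, 16, 39]);
  translate([39, 0, 899]) cube([588, 16, 39]);
}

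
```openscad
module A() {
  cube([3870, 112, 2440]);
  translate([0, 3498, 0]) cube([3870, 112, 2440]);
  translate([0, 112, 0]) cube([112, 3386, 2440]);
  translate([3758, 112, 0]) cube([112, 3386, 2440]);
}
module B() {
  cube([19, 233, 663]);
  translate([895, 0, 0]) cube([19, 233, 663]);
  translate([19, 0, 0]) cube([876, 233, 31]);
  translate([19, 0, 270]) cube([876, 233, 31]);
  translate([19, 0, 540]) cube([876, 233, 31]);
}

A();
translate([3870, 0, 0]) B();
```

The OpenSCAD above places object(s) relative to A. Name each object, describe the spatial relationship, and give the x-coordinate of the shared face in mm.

The house frame's +x face and the bookshelf's −x face are both at x = 3870 mm.

A is a house frame. B is a bookshelf. The bookshelf is against the house frame's +x side, with their −y faces flush. The x-coordinate of the shared face is 3870 mm.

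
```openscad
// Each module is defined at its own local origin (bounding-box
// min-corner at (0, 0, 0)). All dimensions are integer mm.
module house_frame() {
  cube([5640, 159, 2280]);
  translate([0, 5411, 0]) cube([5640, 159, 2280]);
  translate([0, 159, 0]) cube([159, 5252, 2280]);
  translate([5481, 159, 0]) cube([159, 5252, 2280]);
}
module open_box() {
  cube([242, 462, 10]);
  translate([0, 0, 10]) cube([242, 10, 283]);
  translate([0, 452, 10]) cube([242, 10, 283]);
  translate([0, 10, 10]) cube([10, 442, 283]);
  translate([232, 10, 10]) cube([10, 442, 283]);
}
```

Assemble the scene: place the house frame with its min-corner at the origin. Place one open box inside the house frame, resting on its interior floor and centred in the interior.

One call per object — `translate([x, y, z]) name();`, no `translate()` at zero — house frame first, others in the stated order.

house_frame();
translate([2699, 2554, 0]) open_box();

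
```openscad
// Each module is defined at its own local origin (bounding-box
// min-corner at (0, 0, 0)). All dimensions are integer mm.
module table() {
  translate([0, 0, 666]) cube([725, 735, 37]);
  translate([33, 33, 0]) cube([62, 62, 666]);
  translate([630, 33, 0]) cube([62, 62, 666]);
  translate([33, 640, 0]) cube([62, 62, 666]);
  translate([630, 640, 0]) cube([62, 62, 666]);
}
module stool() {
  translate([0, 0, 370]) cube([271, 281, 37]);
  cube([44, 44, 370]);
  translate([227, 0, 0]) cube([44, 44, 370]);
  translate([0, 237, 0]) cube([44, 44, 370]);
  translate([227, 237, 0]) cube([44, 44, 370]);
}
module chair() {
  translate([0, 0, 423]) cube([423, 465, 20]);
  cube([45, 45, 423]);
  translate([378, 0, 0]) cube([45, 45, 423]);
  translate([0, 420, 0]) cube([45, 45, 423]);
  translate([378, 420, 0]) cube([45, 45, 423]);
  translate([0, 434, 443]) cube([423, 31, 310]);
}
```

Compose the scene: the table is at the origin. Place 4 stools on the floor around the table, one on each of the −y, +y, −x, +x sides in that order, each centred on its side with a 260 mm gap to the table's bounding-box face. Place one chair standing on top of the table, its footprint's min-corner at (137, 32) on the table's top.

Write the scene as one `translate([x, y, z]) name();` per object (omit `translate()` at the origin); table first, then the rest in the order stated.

table();
translate([227, -541, 0]) stool();
translate([227, 995, 0]) stool();
translate([-531, 227, 0]) stool();
translate([985, 227, 0]) stool();
translate([137, 32, 703]) chair();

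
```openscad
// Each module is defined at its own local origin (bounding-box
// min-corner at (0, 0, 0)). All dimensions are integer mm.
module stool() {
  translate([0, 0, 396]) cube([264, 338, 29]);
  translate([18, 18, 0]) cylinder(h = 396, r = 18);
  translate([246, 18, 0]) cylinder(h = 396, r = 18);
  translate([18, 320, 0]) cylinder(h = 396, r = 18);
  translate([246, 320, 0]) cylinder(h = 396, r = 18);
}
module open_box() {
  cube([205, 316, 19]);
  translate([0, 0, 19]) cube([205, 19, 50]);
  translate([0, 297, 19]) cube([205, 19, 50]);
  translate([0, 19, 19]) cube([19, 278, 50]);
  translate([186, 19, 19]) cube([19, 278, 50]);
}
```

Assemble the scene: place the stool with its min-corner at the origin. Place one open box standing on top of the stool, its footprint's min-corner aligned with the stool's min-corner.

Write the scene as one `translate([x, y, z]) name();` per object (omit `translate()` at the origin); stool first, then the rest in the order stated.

stool();
translate([0, 0, 425]) open_box();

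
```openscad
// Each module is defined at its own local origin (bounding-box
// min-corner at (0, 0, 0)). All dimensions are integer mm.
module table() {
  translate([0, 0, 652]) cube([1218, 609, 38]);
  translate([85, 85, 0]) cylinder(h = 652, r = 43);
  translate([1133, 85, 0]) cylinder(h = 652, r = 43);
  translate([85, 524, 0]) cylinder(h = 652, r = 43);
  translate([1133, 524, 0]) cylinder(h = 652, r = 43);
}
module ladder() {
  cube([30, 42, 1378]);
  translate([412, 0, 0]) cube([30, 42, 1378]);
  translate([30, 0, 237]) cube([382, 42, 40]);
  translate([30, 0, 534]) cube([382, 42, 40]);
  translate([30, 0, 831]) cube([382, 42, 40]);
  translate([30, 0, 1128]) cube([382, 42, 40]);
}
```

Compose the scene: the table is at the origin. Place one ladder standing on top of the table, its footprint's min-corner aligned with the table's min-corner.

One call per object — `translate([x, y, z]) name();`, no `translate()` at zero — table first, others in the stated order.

table();
translate([0, 0, 690]) ladder();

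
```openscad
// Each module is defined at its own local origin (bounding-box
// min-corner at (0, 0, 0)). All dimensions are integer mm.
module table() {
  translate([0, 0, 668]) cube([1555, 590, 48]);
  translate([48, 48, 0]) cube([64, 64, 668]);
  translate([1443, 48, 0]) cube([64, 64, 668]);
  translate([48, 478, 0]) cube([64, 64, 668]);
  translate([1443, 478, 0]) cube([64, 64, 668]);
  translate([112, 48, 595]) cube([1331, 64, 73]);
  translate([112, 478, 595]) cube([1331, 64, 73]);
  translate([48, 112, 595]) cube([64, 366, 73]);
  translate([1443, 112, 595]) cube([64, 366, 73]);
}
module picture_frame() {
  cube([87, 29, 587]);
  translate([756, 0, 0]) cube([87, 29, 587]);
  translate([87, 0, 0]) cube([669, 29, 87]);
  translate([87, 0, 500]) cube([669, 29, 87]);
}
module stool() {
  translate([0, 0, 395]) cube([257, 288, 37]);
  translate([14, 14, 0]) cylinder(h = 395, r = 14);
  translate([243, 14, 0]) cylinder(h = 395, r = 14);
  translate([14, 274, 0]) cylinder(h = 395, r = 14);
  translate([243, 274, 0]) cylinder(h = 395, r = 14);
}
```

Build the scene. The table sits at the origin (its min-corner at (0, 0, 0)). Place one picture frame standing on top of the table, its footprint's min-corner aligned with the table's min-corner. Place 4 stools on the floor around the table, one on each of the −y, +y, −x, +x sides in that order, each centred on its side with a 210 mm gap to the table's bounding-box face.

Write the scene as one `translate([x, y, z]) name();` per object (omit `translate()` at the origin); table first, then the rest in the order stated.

table();
translate([0, 0, 716]) picture_frame();
translate([649, -498, 0]) stool();
translate([649, 800, 0]) stool();
translate([-467, 151, 0]) stool();
translate([1765, 151, 0]) stool();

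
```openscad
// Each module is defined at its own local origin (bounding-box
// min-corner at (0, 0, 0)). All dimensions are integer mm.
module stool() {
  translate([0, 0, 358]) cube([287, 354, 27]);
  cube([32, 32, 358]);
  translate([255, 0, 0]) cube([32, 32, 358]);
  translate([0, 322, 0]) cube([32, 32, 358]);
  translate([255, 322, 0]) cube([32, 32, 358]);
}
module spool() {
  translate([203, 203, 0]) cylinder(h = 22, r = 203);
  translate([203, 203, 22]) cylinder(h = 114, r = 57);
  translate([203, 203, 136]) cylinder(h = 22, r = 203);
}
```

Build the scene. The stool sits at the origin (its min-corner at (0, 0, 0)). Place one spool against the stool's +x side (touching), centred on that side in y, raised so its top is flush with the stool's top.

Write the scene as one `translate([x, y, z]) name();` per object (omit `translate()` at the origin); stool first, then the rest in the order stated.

stool();
translate([287, -26, 227]) spool();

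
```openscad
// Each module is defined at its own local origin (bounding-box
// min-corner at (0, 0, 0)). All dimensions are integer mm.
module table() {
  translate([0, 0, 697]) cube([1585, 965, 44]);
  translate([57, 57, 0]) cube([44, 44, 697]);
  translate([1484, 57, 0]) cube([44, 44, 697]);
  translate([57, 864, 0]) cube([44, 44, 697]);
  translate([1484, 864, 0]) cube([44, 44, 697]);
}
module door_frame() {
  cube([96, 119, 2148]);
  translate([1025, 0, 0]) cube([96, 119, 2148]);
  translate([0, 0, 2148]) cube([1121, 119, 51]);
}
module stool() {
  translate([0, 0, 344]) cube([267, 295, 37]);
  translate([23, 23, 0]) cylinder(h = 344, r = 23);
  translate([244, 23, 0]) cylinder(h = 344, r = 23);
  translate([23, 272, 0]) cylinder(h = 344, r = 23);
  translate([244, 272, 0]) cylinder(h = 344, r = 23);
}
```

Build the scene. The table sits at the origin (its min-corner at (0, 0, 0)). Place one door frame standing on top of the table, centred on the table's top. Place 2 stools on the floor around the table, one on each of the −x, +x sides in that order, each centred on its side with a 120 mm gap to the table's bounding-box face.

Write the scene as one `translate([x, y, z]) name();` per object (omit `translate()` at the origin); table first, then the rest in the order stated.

table();
translate([232, 423, 741]) door_frame();
translate([-387, 335, 0]) stool();
translate([1705, 335, 0]) stool();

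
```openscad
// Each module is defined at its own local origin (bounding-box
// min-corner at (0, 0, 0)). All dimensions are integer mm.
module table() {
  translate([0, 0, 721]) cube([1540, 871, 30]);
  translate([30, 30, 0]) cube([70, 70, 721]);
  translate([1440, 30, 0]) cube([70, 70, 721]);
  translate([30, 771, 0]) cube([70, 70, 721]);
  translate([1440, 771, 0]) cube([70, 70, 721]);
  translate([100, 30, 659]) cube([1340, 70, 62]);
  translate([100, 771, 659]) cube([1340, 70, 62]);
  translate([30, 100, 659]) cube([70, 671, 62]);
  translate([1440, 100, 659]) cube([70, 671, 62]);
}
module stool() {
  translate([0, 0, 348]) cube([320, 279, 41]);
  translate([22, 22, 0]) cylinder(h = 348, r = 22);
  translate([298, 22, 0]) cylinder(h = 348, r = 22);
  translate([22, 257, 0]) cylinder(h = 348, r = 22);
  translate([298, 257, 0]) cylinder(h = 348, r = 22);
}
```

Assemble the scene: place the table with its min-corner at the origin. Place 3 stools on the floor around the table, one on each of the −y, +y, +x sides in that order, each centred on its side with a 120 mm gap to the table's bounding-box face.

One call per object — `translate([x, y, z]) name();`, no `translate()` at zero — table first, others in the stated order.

table();
translate([610, -399, 0]) stool();
translate([610, 991, 0]) stool();
translate([1660, 296, 0]) stool();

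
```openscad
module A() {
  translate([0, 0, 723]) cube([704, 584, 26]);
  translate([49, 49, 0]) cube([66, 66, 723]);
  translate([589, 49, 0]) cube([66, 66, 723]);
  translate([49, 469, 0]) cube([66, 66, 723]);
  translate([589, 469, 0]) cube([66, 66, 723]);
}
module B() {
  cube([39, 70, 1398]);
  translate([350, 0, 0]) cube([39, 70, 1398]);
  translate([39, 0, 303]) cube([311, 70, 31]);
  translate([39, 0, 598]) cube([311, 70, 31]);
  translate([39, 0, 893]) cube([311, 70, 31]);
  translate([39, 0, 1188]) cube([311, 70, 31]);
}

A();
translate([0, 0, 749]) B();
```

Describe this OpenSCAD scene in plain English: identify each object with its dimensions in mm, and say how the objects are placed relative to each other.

A is a table with a 704×584 mm rectangular top, 26 mm thick, top surface at z = 749 mm, supported by four 66×66 mm square legs, each inset 49 mm from the nearest pair of top edges, running from the floor.

B is a straight ladder. Two 39×70 mm vertical rails, 1398 mm tall, stand 389 mm apart (outside-to-outside) with their front faces coplanar on the −y side. 4 rungs, each 70 mm deep and 31 mm tall, span between the inner faces of the rails, front faces flush with the rails. The lowest rung's underside is at z = 303 mm and rungs are spaced 295 mm apart (underside to underside).

The ladder is on top of the table.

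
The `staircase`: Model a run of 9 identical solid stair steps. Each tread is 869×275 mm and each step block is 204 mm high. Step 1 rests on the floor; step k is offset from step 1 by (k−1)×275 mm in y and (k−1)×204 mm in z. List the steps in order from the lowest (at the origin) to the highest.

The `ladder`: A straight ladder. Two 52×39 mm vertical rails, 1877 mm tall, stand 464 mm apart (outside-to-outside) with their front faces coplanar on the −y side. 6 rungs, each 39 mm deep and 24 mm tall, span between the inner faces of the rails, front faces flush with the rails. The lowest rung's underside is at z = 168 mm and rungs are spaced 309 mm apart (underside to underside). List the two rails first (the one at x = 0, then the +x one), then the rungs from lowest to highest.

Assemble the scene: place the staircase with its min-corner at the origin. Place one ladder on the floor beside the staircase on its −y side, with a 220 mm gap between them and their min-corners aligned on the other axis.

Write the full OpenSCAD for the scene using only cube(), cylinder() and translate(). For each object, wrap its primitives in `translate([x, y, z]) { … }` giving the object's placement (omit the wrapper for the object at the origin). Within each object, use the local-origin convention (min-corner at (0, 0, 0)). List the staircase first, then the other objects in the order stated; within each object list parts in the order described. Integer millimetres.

cube([869, 275, 204]);
translate([0, 275, 204]) cube([869, 275, 204]);
translate([0, 550, 408]) cube([869, 275, 204]);
translate([0, 825, 612]) cube([869, 275, 204]);
translate([0, 1100, 816]) cube([869, 275, 204]);
translate([0, 1375, 1020]) cube([869, 275, 204]);
translate([0, 1650, 1224]) cube([869, 275, 204]);
translate([0, 1925, 1428]) cube([869, 275, 204]);
translate([0, 2200, 1632]) cube([869, 275, 204]);
translate([0, -259, 0]) {
  cube([52, 39, 1877]);
  translate([412, 0, 0]) cube([52, 39, 1877]);
  translate([52, 0, 168]) cube([360, 39, 24]);
  translate([52, 0, 477]) cube([360, 39, 24]);
  translate([52, 0, 786]) cube([360, 39, 24]);
  translate([52, 0, 1095]) cube([360, 39, 24]);
  translate([52, 0, 1404]) cube([360, 39, 24]);
  translate([52, 0, 1713]) cube([360, 39, 24]);
}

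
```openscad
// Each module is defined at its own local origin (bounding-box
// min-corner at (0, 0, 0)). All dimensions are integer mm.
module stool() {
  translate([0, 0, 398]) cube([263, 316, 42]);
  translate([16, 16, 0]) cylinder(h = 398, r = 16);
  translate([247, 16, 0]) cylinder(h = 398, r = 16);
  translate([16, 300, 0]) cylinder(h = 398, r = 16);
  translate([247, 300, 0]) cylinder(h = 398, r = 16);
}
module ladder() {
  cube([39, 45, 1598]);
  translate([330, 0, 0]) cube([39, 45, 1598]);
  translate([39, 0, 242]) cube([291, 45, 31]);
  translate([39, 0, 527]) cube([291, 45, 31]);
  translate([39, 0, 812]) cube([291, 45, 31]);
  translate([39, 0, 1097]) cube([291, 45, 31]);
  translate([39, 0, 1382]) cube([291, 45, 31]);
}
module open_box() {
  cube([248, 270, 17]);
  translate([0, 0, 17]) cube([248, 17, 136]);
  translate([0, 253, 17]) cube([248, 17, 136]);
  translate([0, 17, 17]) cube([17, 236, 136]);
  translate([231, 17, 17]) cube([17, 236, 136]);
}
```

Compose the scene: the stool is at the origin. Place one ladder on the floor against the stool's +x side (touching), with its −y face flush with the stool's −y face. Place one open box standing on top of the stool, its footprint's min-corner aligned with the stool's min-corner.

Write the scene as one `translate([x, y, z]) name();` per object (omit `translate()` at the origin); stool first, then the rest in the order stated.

stool();
translate([263, 0, 0]) ladder();
translate([0, 0, 440]) open_box();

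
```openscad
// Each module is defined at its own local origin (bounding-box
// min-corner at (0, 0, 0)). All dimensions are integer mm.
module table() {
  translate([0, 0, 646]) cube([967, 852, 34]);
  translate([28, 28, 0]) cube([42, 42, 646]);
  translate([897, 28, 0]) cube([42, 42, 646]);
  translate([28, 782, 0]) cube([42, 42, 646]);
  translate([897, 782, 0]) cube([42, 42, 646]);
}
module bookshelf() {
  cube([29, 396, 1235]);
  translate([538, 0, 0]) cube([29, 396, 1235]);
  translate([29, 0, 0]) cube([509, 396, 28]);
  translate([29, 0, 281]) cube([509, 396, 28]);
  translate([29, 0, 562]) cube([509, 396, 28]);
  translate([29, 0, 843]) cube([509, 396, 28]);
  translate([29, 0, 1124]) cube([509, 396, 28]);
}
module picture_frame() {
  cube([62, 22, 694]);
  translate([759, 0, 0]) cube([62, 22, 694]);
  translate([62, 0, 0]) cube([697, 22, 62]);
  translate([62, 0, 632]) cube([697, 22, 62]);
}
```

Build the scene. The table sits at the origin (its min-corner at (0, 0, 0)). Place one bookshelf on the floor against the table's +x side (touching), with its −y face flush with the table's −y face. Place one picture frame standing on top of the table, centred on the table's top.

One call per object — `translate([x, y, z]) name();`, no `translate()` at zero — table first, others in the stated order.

table();
translate([967, 0, 0]) bookshelf();
translate([73, 415, 680]) picture_frame();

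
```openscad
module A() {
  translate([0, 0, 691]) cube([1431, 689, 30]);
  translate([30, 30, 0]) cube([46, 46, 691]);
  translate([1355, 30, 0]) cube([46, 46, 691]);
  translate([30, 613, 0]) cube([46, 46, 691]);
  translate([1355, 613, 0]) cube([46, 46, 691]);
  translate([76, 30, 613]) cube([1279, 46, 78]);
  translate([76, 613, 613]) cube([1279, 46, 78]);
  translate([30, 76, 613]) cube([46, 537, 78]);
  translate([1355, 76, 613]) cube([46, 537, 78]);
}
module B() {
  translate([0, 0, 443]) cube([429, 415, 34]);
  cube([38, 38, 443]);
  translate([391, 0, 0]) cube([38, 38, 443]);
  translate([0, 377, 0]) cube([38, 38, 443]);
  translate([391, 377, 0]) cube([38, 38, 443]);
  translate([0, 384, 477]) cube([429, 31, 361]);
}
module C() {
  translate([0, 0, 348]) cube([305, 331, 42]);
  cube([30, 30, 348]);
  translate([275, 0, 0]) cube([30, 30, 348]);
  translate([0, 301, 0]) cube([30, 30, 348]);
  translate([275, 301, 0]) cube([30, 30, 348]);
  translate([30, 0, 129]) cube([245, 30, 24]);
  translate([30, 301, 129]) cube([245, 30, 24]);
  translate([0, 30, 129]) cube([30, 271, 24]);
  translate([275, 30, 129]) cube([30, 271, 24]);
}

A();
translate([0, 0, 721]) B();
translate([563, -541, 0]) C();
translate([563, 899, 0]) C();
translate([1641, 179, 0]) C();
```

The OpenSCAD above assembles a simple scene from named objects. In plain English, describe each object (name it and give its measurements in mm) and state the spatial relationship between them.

A is a table: top 1431 mm (x) × 689 mm (y), 30 mm thick, upper face at z = 721 mm, on four 46×46 mm square legs, each inset 30 mm from the nearest pair of top edges, running from z = 0 to the bottom of the top. Four apron rails, 46 mm thick and 78 mm tall, run between adjacent legs with their top edges flush with the underside of the top and their outer faces flush with the legs' outer faces.

B is a chair. The seat is a 429×415×34 mm slab with its top at z = 477 mm, on four 38×38 mm corner legs (flush with the seat edges, standing on z = 0). A flat backrest 31 mm thick, 361 mm tall, spans the full seat width and rises from the seat top along its +y edge, rear face flush with the rear of the seat.

C is a four-legged stool. The seat is 305×331 mm, 42 mm thick, top at z = 390 mm. It stands on four square legs, each 30×30 mm in cross-section, from z = 0 to the seat underside, each flush with a corner of the seat. Four stretchers, 30 mm wide and 24 mm tall, connect adjacent legs with their undersides at z = 129 mm, each running between the inner faces of the legs it joins and aligned with the legs' outer faces on the other axis.

The chair is on top of the table. Three stools sit around the table at the −y, +y, +x sides.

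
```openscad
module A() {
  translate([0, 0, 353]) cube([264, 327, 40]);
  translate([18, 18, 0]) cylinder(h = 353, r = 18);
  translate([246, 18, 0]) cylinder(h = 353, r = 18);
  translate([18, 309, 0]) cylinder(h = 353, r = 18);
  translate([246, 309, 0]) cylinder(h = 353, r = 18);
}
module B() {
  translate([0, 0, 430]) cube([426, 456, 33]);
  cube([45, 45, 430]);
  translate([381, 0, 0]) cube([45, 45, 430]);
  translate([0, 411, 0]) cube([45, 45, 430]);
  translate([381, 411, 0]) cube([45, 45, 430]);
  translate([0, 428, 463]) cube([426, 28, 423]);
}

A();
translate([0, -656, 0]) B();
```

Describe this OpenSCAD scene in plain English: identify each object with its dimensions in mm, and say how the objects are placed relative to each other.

A is a four-legged stool. The seat is 264×327 mm, 40 mm thick, top at z = 393 mm. It stands on four round legs, each 36 mm in diameter, from z = 0 to the seat underside, each leg's axis is inset half a diameter from the nearest pair of seat edges (so the leg's bounding box is flush with the corner).

B is a chair. The seat is a 426×456×33 mm slab with its top at z = 463 mm, on four 45×45 mm corner legs (flush with the seat edges, standing on z = 0). A flat backrest 28 mm thick, 423 mm tall, spans the full seat width and rises from the seat top along its +y edge, rear face flush with the rear of the seat.

The chair is on the floor beside the stool on its −y side.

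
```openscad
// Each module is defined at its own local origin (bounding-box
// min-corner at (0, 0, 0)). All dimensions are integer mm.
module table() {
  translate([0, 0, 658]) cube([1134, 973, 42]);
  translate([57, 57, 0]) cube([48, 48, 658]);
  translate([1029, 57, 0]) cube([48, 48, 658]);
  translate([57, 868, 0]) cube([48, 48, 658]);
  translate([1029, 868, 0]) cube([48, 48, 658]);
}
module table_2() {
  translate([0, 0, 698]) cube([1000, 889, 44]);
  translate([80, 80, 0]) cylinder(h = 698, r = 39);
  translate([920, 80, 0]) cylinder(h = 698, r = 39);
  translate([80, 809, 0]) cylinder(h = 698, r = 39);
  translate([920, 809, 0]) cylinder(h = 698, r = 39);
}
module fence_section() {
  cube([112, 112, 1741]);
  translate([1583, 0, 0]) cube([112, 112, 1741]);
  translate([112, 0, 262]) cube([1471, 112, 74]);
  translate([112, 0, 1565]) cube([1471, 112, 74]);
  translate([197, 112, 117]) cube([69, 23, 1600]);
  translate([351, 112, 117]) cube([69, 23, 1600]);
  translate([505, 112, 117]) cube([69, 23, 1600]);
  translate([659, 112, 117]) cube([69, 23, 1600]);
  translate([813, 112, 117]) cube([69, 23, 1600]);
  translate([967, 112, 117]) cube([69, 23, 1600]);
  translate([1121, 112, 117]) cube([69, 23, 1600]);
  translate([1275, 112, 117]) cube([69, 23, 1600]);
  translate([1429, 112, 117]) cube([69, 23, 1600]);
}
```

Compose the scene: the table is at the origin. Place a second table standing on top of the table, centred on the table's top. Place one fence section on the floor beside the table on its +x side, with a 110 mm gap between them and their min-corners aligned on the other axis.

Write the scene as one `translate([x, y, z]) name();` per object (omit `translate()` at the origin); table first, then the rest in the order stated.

table();
translate([67, 42, 700]) table_2();
translate([1244, 0, 0]) fence_section();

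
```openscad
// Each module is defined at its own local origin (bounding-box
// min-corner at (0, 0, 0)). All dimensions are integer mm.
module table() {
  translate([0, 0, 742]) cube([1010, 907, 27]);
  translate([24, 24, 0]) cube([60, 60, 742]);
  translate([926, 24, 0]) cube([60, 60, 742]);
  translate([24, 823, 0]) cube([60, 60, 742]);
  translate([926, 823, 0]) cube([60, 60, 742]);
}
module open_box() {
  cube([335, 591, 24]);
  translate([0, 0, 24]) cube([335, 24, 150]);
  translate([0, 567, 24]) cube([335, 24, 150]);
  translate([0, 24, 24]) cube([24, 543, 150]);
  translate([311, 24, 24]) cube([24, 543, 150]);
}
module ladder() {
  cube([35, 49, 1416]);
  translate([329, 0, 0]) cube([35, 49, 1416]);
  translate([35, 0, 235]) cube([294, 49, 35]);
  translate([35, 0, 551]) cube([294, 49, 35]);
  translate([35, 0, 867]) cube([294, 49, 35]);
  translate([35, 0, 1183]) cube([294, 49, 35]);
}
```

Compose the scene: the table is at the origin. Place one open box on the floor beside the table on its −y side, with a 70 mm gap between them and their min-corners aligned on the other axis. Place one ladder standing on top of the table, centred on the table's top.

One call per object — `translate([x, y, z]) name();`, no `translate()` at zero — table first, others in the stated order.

table();
translate([0, -661, 0]) open_box();
translate([323, 429, 769]) ladder();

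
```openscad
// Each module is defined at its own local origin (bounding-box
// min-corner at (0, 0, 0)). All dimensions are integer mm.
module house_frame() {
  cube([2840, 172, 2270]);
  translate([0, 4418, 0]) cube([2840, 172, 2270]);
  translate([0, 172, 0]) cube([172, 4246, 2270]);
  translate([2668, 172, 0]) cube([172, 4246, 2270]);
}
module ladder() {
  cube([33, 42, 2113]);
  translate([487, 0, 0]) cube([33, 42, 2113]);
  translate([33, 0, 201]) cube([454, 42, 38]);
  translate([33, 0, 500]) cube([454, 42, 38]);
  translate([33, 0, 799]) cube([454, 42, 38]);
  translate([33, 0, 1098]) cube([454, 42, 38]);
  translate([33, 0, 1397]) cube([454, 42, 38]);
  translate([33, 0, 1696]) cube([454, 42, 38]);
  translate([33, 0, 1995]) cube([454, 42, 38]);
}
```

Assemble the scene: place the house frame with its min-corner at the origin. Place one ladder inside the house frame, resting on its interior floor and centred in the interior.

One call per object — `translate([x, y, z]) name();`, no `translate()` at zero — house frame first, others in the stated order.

house_frame();
translate([1160, 2274, 0]) ladder();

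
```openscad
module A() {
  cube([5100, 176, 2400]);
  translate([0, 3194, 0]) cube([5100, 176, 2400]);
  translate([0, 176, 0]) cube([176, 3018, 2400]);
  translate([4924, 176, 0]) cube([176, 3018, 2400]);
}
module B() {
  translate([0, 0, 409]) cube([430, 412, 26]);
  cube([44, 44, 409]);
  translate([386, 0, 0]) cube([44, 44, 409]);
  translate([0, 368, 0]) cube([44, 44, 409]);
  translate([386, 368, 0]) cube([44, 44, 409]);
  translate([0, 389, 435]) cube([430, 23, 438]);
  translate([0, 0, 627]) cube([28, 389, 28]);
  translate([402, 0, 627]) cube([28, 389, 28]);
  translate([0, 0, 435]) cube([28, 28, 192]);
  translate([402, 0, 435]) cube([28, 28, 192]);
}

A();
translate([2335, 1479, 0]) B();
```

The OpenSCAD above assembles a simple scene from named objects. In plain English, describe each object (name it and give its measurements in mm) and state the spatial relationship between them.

A is the wall frame of a small rectangular building: four walls, each 2400 mm tall and 176 mm thick, enclosing a footprint 5100 mm (x) by 3370 mm (y) outside-to-outside, with no floor or roof. The front and back walls (the −y and +y sides) span the full width; the two side walls fit between them.

B is a chair: 430×412 mm seat, 26 mm thick, top at z = 435 mm, on four 44 mm square corner legs flush with the seat edges. A 23 mm thick backrest slab spans the full seat width, extending 438 mm above the seat top, its back face flush with the seat's +y edge. Two armrests of 28×28 mm section run along each side from the seat's front edge to the front of the backrest, top faces 220 mm above the seat top and outer faces flush with the seat's x-edges; a 28×28 mm post under the front of each armrest stands on the seat at the front corner.

The chair sits inside the house frame, centred.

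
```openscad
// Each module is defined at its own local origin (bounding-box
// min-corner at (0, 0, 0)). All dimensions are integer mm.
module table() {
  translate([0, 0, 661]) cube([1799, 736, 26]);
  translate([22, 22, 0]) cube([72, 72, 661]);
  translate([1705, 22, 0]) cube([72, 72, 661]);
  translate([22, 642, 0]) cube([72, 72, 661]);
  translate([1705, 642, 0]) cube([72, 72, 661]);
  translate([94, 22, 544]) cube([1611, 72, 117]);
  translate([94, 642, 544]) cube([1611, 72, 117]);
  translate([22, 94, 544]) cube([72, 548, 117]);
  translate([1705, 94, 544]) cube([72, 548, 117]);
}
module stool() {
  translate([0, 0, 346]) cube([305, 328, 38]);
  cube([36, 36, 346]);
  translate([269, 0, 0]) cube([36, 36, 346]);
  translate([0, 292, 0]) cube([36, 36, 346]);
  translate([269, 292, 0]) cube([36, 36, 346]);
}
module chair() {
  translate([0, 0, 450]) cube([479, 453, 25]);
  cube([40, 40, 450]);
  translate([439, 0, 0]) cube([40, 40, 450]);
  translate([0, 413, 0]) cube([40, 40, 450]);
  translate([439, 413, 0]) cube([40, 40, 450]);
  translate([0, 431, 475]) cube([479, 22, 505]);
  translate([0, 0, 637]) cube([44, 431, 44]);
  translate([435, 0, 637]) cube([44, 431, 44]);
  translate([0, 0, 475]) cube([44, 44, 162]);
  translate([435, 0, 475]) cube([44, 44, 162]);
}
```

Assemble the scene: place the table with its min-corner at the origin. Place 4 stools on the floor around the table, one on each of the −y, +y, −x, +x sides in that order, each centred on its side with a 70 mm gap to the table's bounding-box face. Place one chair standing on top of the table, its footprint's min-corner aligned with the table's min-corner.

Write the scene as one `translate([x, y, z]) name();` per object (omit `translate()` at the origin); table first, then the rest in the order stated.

table();
translate([747, -398, 0]) stool();
translate([747, 806, 0]) stool();
translate([-375, 204, 0]) stool();
translate([1869, 204, 0]) stool();
translate([0, 0, 687]) chair();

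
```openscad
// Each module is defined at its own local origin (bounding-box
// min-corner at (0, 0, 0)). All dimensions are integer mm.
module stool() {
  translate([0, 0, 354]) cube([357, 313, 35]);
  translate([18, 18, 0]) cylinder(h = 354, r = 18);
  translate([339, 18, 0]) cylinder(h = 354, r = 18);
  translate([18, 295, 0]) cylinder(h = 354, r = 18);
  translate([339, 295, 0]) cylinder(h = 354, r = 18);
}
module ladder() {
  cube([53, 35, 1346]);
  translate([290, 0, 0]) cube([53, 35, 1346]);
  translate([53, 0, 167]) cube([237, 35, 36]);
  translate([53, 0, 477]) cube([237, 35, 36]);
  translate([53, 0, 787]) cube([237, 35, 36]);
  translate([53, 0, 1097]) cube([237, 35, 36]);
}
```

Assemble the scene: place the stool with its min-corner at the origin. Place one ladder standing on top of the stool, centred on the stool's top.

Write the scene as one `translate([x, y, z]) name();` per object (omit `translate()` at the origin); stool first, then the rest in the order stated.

stool();
translate([7, 139, 389]) ladder();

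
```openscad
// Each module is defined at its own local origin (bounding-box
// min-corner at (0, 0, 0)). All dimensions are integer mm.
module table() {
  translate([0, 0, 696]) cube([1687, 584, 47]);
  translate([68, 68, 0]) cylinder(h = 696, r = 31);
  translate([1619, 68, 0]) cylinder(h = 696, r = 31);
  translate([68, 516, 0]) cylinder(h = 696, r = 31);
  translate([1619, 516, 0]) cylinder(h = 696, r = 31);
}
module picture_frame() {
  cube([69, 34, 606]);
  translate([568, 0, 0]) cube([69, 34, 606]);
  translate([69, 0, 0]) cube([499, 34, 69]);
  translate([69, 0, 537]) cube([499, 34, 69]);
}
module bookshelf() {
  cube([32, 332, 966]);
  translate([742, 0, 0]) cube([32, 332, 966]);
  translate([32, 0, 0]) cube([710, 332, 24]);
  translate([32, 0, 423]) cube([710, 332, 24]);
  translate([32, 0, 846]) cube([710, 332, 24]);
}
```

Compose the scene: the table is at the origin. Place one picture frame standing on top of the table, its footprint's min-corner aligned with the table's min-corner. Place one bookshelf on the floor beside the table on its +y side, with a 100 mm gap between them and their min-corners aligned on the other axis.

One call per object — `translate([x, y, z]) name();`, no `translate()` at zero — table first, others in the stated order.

table();
translate([0, 0, 743]) picture_frame();
translate([0, 684, 0]) bookshelf();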